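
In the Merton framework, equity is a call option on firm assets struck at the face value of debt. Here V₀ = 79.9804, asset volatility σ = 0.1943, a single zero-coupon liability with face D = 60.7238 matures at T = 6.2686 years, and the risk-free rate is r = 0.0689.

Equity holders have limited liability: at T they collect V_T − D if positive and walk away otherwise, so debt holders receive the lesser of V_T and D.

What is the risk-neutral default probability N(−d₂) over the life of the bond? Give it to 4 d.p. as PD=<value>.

PD=0.1130

d₁ = [ln(V₀/D) + (r + σ²/2)T] / (σ√T)
   = [ln(79.9804/60.7238) + (0.0689 + 0.5·0.1943²)·6.2686] / (0.1943·√6.2686)
   = [0.275446 + 0.550234] / 0.486472 = 1.697281
d₂ = d₁ − σ√T = 1.697281 − 0.486472 = 1.210809
risk-neutral PD = N(−d₂) = N(-1.210809) = 0.112984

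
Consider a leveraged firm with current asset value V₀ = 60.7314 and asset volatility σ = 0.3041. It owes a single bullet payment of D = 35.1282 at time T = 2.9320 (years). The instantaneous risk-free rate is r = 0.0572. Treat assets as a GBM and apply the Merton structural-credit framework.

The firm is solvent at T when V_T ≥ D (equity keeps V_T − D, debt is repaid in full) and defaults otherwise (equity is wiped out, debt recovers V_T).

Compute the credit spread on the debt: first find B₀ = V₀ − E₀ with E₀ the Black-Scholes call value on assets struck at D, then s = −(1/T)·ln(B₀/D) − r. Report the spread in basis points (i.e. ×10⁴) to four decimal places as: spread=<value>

spread=97.7625

d₁ = [ln(V₀/D) + (r + σ²/2)T] / (σ√T)
   = [ln(60.7314/35.1282) + (0.0572 + 0.5·0.3041²)·2.9320] / (0.3041·√2.9320)
   = [0.547457 + 0.303281] / 0.520713 = 1.633795
d₂ = d₁ − σ√T = 1.633795 − 0.520713 = 1.113082
N(d₁) = 0.948849,  N(d₂) = 0.867163,  e^(−rT) = 0.845599
E₀ = V₀·N(d₁) − D·e^(−rT)·N(d₂)
   = 60.7314·0.948849 − 35.1282·0.845599·0.867163 = 31.866398
B₀ = V₀ − E₀ = 60.7314 − 31.866398 = 28.865002
spread = −(1/T)·ln(B₀/D) − r = −(1/2.9320)·ln(28.865002/35.1282) − 0.0572 = 0.00977625
in basis points: 0.00977625 × 10⁴ = 97.7625 bp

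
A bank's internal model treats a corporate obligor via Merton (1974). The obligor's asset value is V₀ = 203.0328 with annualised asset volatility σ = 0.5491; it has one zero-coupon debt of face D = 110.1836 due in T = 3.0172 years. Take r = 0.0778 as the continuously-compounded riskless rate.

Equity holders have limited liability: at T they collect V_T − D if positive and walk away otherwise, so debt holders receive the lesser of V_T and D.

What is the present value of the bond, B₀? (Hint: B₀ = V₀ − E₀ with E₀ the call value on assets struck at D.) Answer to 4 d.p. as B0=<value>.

B0=74.9527

d₁ = [ln(V₀/D) + (r + σ²/2)T] / (σ√T)
   = [ln(203.0328/110.1836) + (0.0778 + 0.5·0.5491²)·3.0172] / (0.5491·√3.0172)
   = [0.611219 + 0.689597] / 0.953792 = 1.363838
d₂ = d₁ − σ√T = 1.363838 − 0.953792 = 0.410046
N(d₁) = 0.913691,  N(d₂) = 0.659114,  e^(−rT) = 0.790778
E₀ = V₀·N(d₁) − D·e^(−rT)·N(d₂)
   = 203.0328·0.913691 − 110.1836·0.790778·0.659114 = 128.080082
B₀ = V₀ − E₀ = 203.0328 − 128.080082 = 74.952718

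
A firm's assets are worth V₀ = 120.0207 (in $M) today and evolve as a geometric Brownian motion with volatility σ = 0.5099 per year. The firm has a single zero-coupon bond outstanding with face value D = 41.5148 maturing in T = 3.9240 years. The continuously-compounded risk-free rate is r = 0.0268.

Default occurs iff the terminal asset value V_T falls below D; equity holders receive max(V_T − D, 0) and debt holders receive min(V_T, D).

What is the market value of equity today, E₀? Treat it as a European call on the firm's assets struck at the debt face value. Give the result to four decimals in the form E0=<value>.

d₁ = [ln(V₀/D) + (r + σ²/2)T] / (σ√T)
   = [ln(120.0207/41.5148) + (0.0268 + 0.5·0.5099²)·3.9240] / (0.5099·√3.9240)
   = [1.061614 + 0.615279] / 1.010065 = 1.660183
d₂ = d₁ − σ√T = 1.660183 − 1.010065 = 0.650118
N(d₁) = 0.951561,  N(d₂) = 0.742192,  e^(−rT) = 0.900178
E₀ = V₀·N(d₁) − D·e^(−rT)·N(d₂)
   = 120.0207·0.951561 − 41.5148·0.900178·0.742192 = 86.470815

E0=86.4708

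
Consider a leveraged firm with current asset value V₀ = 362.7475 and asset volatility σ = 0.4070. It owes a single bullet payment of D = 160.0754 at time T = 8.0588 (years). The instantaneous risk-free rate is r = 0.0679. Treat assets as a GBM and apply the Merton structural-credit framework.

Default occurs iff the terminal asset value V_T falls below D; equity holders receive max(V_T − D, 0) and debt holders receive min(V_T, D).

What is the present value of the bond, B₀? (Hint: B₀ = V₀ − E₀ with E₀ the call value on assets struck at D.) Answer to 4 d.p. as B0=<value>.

d₁ = [ln(V₀/D) + (r + σ²/2)T] / (σ√T)
   = [ln(362.7475/160.0754) + (0.0679 + 0.5·0.4070²)·8.0588] / (0.4070·√8.0588)
   = [0.818062 + 1.214659] / 1.155393 = 1.759333
d₂ = d₁ − σ√T = 1.759333 − 1.155393 = 0.603941
N(d₁) = 0.960740,  N(d₂) = 0.727058,  e^(−rT) = 0.578572
E₀ = V₀·N(d₁) − D·e^(−rT)·N(d₂)
   = 362.7475·0.960740 − 160.0754·0.578572·0.727058 = 281.169260
B₀ = V₀ − E₀ = 362.7475 − 281.169260 = 81.578240

B0=81.5782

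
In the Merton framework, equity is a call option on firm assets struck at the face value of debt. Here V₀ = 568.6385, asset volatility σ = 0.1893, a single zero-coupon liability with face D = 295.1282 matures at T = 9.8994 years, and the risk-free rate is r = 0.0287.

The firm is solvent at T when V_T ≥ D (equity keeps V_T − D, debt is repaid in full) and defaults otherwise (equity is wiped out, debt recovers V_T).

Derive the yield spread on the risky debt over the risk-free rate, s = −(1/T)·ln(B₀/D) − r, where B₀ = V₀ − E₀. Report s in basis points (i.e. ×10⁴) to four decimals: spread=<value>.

d₁ = [ln(V₀/D) + (r + σ²/2)T] / (σ√T)
   = [ln(568.6385/295.1282) + (0.0287 + 0.5·0.1893²)·9.8994] / (0.1893·√9.8994)
   = [0.655835 + 0.461483] / 0.595600 = 1.875952
d₂ = d₁ − σ√T = 1.875952 − 0.595600 = 1.280351
N(d₁) = 0.969669,  N(d₂) = 0.899789,  e^(−rT) = 0.752682
E₀ = V₀·N(d₁) − D·e^(−rT)·N(d₂)
   = 568.6385·0.969669 − 295.1282·0.752682·0.899789 = 351.514133
B₀ = V₀ − E₀ = 568.6385 − 351.514133 = 217.124367
spread = −(1/T)·ln(B₀/D) − r = −(1/9.8994)·ln(217.124367/295.1282) − 0.0287 = 0.00230587
in basis points: 0.00230587 × 10⁴ = 23.0587 bp

spread=23.0587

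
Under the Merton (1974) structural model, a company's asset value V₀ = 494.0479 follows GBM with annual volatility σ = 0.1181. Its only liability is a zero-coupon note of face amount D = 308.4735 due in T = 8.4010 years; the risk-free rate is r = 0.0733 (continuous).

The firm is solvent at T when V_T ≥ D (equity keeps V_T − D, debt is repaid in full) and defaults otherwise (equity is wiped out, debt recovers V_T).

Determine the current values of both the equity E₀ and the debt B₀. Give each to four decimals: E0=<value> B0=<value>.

d₁ = [ln(V₀/D) + (r + σ²/2)T] / (σ√T)
   = [ln(494.0479/308.4735) + (0.0733 + 0.5·0.1181²)·8.4010] / (0.1181·√8.4010)
   = [0.470997 + 0.674380] / 0.342307 = 3.346054
d₂ = d₁ − σ√T = 3.346054 − 0.342307 = 3.003748
N(d₁) = 0.999590,  N(d₂) = 0.998667,  e^(−rT) = 0.540212
E₀ = V₀·N(d₁) − D·e^(−rT)·N(d₂)
   = 494.0479·0.999590 − 308.4735·0.540212·0.998667 = 327.426470
B₀ = V₀ − E₀ = 494.0479 − 327.426470 = 166.621430

E0=327.4265 B0=166.6214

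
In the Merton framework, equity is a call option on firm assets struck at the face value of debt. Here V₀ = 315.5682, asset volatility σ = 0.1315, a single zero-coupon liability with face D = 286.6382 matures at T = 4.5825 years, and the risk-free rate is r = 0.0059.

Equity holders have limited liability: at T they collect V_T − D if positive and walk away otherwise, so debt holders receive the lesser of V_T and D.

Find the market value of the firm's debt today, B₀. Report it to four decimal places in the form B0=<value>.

d₁ = [ln(V₀/D) + (r + σ²/2)T] / (σ√T)
   = [ln(315.5682/286.6382) + (0.0059 + 0.5·0.1315²)·4.5825] / (0.1315·√4.5825)
   = [0.096154 + 0.066658] / 0.281499 = 0.578374
d₂ = d₁ − σ√T = 0.578374 − 0.281499 = 0.296875
N(d₁) = 0.718494,  N(d₂) = 0.616719,  e^(−rT) = 0.973325
E₀ = V₀·N(d₁) − D·e^(−rT)·N(d₂)
   = 315.5682·0.718494 − 286.6382·0.973325·0.616719 = 54.674088
B₀ = V₀ − E₀ = 315.5682 − 54.674088 = 260.894112

B0=260.8941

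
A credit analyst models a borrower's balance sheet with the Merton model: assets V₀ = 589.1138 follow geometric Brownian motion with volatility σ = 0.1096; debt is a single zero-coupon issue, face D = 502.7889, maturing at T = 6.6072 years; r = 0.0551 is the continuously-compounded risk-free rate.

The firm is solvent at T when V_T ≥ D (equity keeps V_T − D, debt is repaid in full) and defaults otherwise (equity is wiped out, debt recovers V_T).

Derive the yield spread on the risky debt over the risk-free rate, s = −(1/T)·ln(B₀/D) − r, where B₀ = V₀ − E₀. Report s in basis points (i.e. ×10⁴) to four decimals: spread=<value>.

spread=6.8425

d₁ = [ln(V₀/D) + (r + σ²/2)T] / (σ√T)
   = [ln(589.1138/502.7889) + (0.0551 + 0.5·0.1096²)·6.6072] / (0.1096·√6.6072)
   = [0.158449 + 0.403740] / 0.281721 = 1.995552
d₂ = d₁ − σ√T = 1.995552 − 0.281721 = 1.713831
N(d₁) = 0.977009,  N(d₂) = 0.956720,  e^(−rT) = 0.694852
E₀ = V₀·N(d₁) − D·e^(−rT)·N(d₂)
   = 589.1138·0.977009 − 502.7889·0.694852·0.956720 = 241.325937
B₀ = V₀ − E₀ = 589.1138 − 241.325937 = 347.787863
spread = −(1/T)·ln(B₀/D) − r = −(1/6.6072)·ln(347.787863/502.7889) − 0.0551 = 0.00068425
in basis points: 0.00068425 × 10⁴ = 6.8425 bp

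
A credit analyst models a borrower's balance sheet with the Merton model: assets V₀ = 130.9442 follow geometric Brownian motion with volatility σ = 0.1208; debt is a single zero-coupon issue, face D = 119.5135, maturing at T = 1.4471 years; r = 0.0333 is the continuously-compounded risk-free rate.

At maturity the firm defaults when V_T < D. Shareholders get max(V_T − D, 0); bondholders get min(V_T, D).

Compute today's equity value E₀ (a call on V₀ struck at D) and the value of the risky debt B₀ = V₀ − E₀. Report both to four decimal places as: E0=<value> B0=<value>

E0=18.6448 B0=112.2994

d₁ = [ln(V₀/D) + (r + σ²/2)T] / (σ√T)
   = [ln(130.9442/119.5135) + (0.0333 + 0.5·0.1208²)·1.4471] / (0.1208·√1.4471)
   = [0.091342 + 0.058747] / 0.145317 = 1.032838
d₂ = d₁ − σ√T = 1.032838 − 0.145317 = 0.887521
N(d₁) = 0.849160,  N(d₂) = 0.812601,  e^(−rT) = 0.952954
E₀ = V₀·N(d₁) − D·e^(−rT)·N(d₂)
   = 130.9442·0.849160 − 119.5135·0.952954·0.812601 = 18.644767
B₀ = V₀ − E₀ = 130.9442 − 18.644767 = 112.299433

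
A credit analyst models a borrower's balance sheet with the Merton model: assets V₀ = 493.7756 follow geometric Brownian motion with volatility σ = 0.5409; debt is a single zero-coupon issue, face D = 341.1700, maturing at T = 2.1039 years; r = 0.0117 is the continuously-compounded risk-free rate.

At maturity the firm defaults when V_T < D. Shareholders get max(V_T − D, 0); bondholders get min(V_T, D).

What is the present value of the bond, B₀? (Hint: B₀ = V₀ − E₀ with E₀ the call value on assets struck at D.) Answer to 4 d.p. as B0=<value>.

B0=272.6156

d₁ = [ln(V₀/D) + (r + σ²/2)T] / (σ√T)
   = [ln(493.7756/341.1700) + (0.0117 + 0.5·0.5409²)·2.1039] / (0.5409·√2.1039)
   = [0.369700 + 0.332388] / 0.784566 = 0.894874
d₂ = d₁ − σ√T = 0.894874 − 0.784566 = 0.110308
N(d₁) = 0.814573,  N(d₂) = 0.543917,  e^(−rT) = 0.975685
E₀ = V₀·N(d₁) − D·e^(−rT)·N(d₂)
   = 493.7756·0.814573 − 341.1700·0.975685·0.543917 = 221.159977
B₀ = V₀ − E₀ = 493.7756 − 221.159977 = 272.615623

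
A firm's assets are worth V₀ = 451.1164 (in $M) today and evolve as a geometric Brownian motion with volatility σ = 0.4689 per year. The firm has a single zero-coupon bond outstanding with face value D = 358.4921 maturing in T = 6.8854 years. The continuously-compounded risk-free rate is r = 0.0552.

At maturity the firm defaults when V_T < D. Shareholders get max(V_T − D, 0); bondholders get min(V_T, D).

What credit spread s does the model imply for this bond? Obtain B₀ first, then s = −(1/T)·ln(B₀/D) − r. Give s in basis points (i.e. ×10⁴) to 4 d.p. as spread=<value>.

d₁ = [ln(V₀/D) + (r + σ²/2)T] / (σ√T)
   = [ln(451.1164/358.4921) + (0.0552 + 0.5·0.4689²)·6.8854] / (0.4689·√6.8854)
   = [0.229819 + 1.137011] / 1.230396 = 1.110886
d₂ = d₁ − σ√T = 1.110886 − 1.230396 = -0.119510
N(d₁) = 0.866691,  N(d₂) = 0.452436,  e^(−rT) = 0.683811
E₀ = V₀·N(d₁) − D·e^(−rT)·N(d₂)
   = 451.1164·0.866691 − 358.4921·0.683811·0.452436 = 280.068212
B₀ = V₀ − E₀ = 451.1164 − 280.068212 = 171.048188
spread = −(1/T)·ln(B₀/D) − r = −(1/6.8854)·ln(171.048188/358.4921) − 0.0552 = 0.05226817
in basis points: 0.05226817 × 10⁴ = 522.6817 bp

spread=522.6817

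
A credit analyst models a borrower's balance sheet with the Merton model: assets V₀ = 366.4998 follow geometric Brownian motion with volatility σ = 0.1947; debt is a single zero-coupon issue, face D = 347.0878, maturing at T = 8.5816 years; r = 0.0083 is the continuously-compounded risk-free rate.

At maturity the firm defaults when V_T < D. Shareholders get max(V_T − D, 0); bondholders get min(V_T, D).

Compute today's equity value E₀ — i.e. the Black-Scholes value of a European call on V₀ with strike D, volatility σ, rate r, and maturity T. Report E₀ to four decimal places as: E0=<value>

E0=100.8747

d₁ = [ln(V₀/D) + (r + σ²/2)T] / (σ√T)
   = [ln(366.4998/347.0878) + (0.0083 + 0.5·0.1947²)·8.5816] / (0.1947·√8.5816)
   = [0.054420 + 0.233883] / 0.570361 = 0.505475
d₂ = d₁ − σ√T = 0.505475 − 0.570361 = -0.064886
N(d₁) = 0.693387,  N(d₂) = 0.474132,  e^(−rT) = 0.931250
E₀ = V₀·N(d₁) − D·e^(−rT)·N(d₂)
   = 366.4998·0.693387 − 347.0878·0.931250·0.474132 = 100.874660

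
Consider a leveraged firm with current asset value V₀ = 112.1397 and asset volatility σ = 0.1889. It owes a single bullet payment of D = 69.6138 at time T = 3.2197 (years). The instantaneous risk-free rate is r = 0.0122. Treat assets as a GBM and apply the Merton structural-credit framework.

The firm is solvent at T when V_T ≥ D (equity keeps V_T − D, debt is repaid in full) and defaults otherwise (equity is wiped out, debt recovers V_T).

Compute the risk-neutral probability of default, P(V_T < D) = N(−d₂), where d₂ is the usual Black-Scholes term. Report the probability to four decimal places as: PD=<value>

PD=0.0880

d₁ = [ln(V₀/D) + (r + σ²/2)T] / (σ√T)
   = [ln(112.1397/69.6138) + (0.0122 + 0.5·0.1889²)·3.2197] / (0.1889·√3.2197)
   = [0.476783 + 0.096725] / 0.338953 = 1.691997
d₂ = d₁ − σ√T = 1.691997 − 0.338953 = 1.353043
risk-neutral PD = N(−d₂) = N(-1.353043) = 0.088021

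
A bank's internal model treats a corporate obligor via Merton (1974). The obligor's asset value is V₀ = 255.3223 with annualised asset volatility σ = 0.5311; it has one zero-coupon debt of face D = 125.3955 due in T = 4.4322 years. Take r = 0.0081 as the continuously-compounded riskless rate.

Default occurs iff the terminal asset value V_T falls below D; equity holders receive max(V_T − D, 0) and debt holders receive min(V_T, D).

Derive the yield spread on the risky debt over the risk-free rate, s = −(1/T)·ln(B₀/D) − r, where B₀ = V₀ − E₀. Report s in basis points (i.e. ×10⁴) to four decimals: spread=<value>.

spread=574.1362

d₁ = [ln(V₀/D) + (r + σ²/2)T] / (σ√T)
   = [ln(255.3223/125.3955) + (0.0081 + 0.5·0.5311²)·4.4322] / (0.5311·√4.4322)
   = [0.711054 + 0.660990] / 1.118114 = 1.227106
d₂ = d₁ − σ√T = 1.227106 − 1.118114 = 0.108992
N(d₁) = 0.890109,  N(d₂) = 0.543396,  e^(−rT) = 0.964736
E₀ = V₀·N(d₁) − D·e^(−rT)·N(d₂)
   = 255.3223·0.890109 − 125.3955·0.964736·0.543396 = 161.528075
B₀ = V₀ − E₀ = 255.3223 − 161.528075 = 93.794225
spread = −(1/T)·ln(B₀/D) − r = −(1/4.4322)·ln(93.794225/125.3955) − 0.0081 = 0.05741362
in basis points: 0.05741362 × 10⁴ = 574.1362 bp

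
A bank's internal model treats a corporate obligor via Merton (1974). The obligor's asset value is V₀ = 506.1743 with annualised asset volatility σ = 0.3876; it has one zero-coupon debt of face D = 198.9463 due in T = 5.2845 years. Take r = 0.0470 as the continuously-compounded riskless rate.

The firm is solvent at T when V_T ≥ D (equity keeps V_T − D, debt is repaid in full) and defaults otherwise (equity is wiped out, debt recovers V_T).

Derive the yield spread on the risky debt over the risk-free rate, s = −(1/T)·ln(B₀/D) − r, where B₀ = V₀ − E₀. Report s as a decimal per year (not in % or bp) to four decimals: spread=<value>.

d₁ = [ln(V₀/D) + (r + σ²/2)T] / (σ√T)
   = [ln(506.1743/198.9463) + (0.0470 + 0.5·0.3876²)·5.2845] / (0.3876·√5.2845)
   = [0.933846 + 0.645327] / 0.891016 = 1.772327
d₂ = d₁ − σ√T = 1.772327 − 0.891016 = 0.881311
N(d₁) = 0.961830,  N(d₂) = 0.810925,  e^(−rT) = 0.780070
E₀ = V₀·N(d₁) − D·e^(−rT)·N(d₂)
   = 506.1743·0.961830 − 198.9463·0.780070·0.810925 = 361.004414
B₀ = V₀ − E₀ = 506.1743 − 361.004414 = 145.169886
spread = −(1/T)·ln(B₀/D) − r = −(1/5.2845)·ln(145.169886/198.9463) − 0.0470 = 0.01263294

spread=0.0126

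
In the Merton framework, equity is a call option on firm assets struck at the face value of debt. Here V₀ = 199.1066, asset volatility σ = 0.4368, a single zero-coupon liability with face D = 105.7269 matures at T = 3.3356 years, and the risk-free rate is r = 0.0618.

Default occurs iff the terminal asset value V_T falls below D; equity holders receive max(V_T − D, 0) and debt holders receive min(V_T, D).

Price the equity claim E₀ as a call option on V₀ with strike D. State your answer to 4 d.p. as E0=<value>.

E0=120.5551

d₁ = [ln(V₀/D) + (r + σ²/2)T] / (σ√T)
   = [ln(199.1066/105.7269) + (0.0618 + 0.5·0.4368²)·3.3356] / (0.4368·√3.3356)
   = [0.632981 + 0.524347] / 0.797755 = 1.450731
d₂ = d₁ − σ√T = 1.450731 − 0.797755 = 0.652975
N(d₁) = 0.926573,  N(d₂) = 0.743114,  e^(−rT) = 0.813719
E₀ = V₀·N(d₁) − D·e^(−rT)·N(d₂)
   = 199.1066·0.926573 − 105.7269·0.813719·0.743114 = 120.555135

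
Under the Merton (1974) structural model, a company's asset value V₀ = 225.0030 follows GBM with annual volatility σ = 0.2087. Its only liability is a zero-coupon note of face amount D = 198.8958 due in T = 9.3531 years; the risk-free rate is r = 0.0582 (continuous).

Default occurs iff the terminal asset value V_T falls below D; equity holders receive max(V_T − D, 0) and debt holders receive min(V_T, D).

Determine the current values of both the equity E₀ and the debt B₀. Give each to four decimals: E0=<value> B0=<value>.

E0=117.1902 B0=107.8128

d₁ = [ln(V₀/D) + (r + σ²/2)T] / (σ√T)
   = [ln(225.0030/198.8958) + (0.0582 + 0.5·0.2087²)·9.3531] / (0.2087·√9.3531)
   = [0.123333 + 0.748041] / 0.638264 = 1.365225
d₂ = d₁ − σ√T = 1.365225 − 0.638264 = 0.726961
N(d₁) = 0.913909,  N(d₂) = 0.766375,  e^(−rT) = 0.580219
E₀ = V₀·N(d₁) − D·e^(−rT)·N(d₂)
   = 225.0030·0.913909 − 198.8958·0.580219·0.766375 = 117.190213
B₀ = V₀ − E₀ = 225.0030 − 117.190213 = 107.812787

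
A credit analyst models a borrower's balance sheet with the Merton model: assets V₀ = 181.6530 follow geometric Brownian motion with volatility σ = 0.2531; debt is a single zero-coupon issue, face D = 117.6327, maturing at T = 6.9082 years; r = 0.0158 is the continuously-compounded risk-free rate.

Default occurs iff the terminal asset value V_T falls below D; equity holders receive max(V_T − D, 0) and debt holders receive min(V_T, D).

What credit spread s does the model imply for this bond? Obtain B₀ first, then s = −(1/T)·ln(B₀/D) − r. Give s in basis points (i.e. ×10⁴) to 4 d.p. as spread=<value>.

d₁ = [ln(V₀/D) + (r + σ²/2)T] / (σ√T)
   = [ln(181.6530/117.6327) + (0.0158 + 0.5·0.2531²)·6.9082] / (0.2531·√6.9082)
   = [0.434531 + 0.330418] / 0.665234 = 1.149894
d₂ = d₁ − σ√T = 1.149894 − 0.665234 = 0.484660
N(d₁) = 0.874906,  N(d₂) = 0.686041,  e^(−rT) = 0.896596
E₀ = V₀·N(d₁) − D·e^(−rT)·N(d₂)
   = 181.6530·0.874906 − 117.6327·0.896596·0.686041 = 86.573238
B₀ = V₀ − E₀ = 181.6530 − 86.573238 = 95.079762
spread = −(1/T)·ln(B₀/D) − r = −(1/6.9082)·ln(95.079762/117.6327) − 0.0158 = 0.01501134
in basis points: 0.01501134 × 10⁴ = 150.1134 bp

spread=150.1134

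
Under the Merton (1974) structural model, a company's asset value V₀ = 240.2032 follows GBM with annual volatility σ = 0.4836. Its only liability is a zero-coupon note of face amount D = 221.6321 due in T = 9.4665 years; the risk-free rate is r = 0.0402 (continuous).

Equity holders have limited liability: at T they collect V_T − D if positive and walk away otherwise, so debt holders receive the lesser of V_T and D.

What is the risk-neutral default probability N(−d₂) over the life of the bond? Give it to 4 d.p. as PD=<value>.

PD=0.6679

d₁ = [ln(V₀/D) + (r + σ²/2)T] / (σ√T)
   = [ln(240.2032/221.6321) + (0.0402 + 0.5·0.4836²)·9.4665] / (0.4836·√9.4665)
   = [0.080466 + 1.487514] / 1.487925 = 1.053803
d₂ = d₁ − σ√T = 1.053803 − 1.487925 = -0.434122
risk-neutral PD = N(−d₂) = N(0.434122) = 0.667900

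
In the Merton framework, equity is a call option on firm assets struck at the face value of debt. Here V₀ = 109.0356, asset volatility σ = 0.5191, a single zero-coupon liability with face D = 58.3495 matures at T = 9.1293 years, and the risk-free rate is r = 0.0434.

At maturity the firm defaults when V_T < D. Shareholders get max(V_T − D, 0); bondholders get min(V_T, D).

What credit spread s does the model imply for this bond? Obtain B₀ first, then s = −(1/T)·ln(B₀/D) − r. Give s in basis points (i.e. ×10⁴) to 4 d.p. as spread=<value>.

spread=460.1426

d₁ = [ln(V₀/D) + (r + σ²/2)T] / (σ√T)
   = [ln(109.0356/58.3495) + (0.0434 + 0.5·0.5191²)·9.1293] / (0.5191·√9.1293)
   = [0.625224 + 1.626224] / 1.568447 = 1.435463
d₂ = d₁ − σ√T = 1.435463 − 1.568447 = -0.132983
N(d₁) = 0.924422,  N(d₂) = 0.447103,  e^(−rT) = 0.672864
E₀ = V₀·N(d₁) − D·e^(−rT)·N(d₂)
   = 109.0356·0.924422 − 58.3495·0.672864·0.447103 = 83.241103
B₀ = V₀ − E₀ = 109.0356 − 83.241103 = 25.794497
spread = −(1/T)·ln(B₀/D) − r = −(1/9.1293)·ln(25.794497/58.3495) − 0.0434 = 0.04601426
in basis points: 0.04601426 × 10⁴ = 460.1426 bp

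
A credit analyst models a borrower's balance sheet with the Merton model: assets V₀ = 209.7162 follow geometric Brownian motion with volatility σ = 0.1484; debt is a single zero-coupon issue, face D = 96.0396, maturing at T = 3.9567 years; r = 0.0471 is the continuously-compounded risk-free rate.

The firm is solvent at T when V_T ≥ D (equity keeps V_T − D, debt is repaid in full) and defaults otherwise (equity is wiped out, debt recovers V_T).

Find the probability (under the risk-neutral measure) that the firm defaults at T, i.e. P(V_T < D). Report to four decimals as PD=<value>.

PD=0.0009

d₁ = [ln(V₀/D) + (r + σ²/2)T] / (σ√T)
   = [ln(209.7162/96.0396) + (0.0471 + 0.5·0.1484²)·3.9567] / (0.1484·√3.9567)
   = [0.780995 + 0.229929] / 0.295189 = 3.424663
d₂ = d₁ − σ√T = 3.424663 − 0.295189 = 3.129474
risk-neutral PD = N(−d₂) = N(-3.129474) = 0.000876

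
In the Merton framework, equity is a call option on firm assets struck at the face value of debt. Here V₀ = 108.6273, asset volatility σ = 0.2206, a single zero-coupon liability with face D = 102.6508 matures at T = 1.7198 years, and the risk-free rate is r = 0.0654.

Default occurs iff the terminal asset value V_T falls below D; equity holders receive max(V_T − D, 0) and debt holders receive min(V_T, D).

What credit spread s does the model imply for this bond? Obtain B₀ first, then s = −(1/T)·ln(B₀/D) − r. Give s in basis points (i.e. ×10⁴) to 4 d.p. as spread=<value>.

d₁ = [ln(V₀/D) + (r + σ²/2)T] / (σ√T)
   = [ln(108.6273/102.6508) + (0.0654 + 0.5·0.2206²)·1.7198] / (0.2206·√1.7198)
   = [0.056590 + 0.154321] / 0.289297 = 0.729046
d₂ = d₁ − σ√T = 0.729046 − 0.289297 = 0.439749
N(d₁) = 0.767013,  N(d₂) = 0.669941,  e^(−rT) = 0.893620
E₀ = V₀·N(d₁) − D·e^(−rT)·N(d₂)
   = 108.6273·0.767013 − 102.6508·0.893620·0.669941 = 21.864418
B₀ = V₀ − E₀ = 108.6273 − 21.864418 = 86.762882
spread = −(1/T)·ln(B₀/D) − r = −(1/1.7198)·ln(86.762882/102.6508) − 0.0654 = 0.03237534
in basis points: 0.03237534 × 10⁴ = 323.7534 bp

spread=323.7534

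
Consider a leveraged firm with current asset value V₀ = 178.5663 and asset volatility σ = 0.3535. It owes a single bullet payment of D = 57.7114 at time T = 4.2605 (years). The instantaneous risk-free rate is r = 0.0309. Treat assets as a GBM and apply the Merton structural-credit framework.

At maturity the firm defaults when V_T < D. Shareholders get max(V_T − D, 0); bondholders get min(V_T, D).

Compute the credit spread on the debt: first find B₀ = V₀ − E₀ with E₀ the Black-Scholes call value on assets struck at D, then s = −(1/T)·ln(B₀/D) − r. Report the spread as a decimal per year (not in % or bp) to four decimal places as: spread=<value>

spread=0.0053

d₁ = [ln(V₀/D) + (r + σ²/2)T] / (σ√T)
   = [ln(178.5663/57.7114) + (0.0309 + 0.5·0.3535²)·4.2605] / (0.3535·√4.2605)
   = [1.129505 + 0.397850] / 0.729659 = 2.093247
d₂ = d₁ − σ√T = 2.093247 − 0.729659 = 1.363588
N(d₁) = 0.981836,  N(d₂) = 0.913651,  e^(−rT) = 0.876648
E₀ = V₀·N(d₁) − D·e^(−rT)·N(d₂)
   = 178.5663·0.981836 − 57.7114·0.876648·0.913651 = 129.098902
B₀ = V₀ − E₀ = 178.5663 − 129.098902 = 49.467398
spread = −(1/T)·ln(B₀/D) − r = −(1/4.2605)·ln(49.467398/57.7114) − 0.0309 = 0.00527906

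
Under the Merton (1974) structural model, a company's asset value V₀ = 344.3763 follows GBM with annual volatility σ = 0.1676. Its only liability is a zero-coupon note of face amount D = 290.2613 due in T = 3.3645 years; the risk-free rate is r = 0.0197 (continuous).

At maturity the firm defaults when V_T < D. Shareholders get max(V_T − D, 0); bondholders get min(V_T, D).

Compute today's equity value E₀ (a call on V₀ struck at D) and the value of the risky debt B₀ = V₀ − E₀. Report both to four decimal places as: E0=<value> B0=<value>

d₁ = [ln(V₀/D) + (r + σ²/2)T] / (σ√T)
   = [ln(344.3763/290.2613) + (0.0197 + 0.5·0.1676²)·3.3645] / (0.1676·√3.3645)
   = [0.170953 + 0.113535] / 0.307422 = 0.925401
d₂ = d₁ − σ√T = 0.925401 − 0.307422 = 0.617979
N(d₁) = 0.822621,  N(d₂) = 0.731705,  e^(−rT) = 0.935868
E₀ = V₀·N(d₁) − D·e^(−rT)·N(d₂)
   = 344.3763·0.822621 − 290.2613·0.935868·0.731705 = 84.526168
B₀ = V₀ − E₀ = 344.3763 − 84.526168 = 259.850132

E0=84.5262 B0=259.8501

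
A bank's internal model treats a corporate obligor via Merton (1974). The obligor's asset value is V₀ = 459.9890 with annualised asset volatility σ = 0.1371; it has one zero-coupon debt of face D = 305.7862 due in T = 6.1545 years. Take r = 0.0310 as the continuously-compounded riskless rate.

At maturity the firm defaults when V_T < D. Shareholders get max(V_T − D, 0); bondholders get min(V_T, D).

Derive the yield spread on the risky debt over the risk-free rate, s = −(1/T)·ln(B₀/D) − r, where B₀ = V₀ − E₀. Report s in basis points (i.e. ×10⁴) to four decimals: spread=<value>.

d₁ = [ln(V₀/D) + (r + σ²/2)T] / (σ√T)
   = [ln(459.9890/305.7862) + (0.0310 + 0.5·0.1371²)·6.1545] / (0.1371·√6.1545)
   = [0.408316 + 0.248631] / 0.340121 = 1.931508
d₂ = d₁ − σ√T = 1.931508 − 0.340121 = 1.591387
N(d₁) = 0.973290,  N(d₂) = 0.944239,  e^(−rT) = 0.826307
E₀ = V₀·N(d₁) − D·e^(−rT)·N(d₂)
   = 459.9890·0.973290 − 305.7862·0.826307·0.944239 = 209.118886
B₀ = V₀ − E₀ = 459.9890 − 209.118886 = 250.870114
spread = −(1/T)·ln(B₀/D) − r = −(1/6.1545)·ln(250.870114/305.7862) − 0.0310 = 0.00116359
in basis points: 0.00116359 × 10⁴ = 11.6359 bp

spread=11.6359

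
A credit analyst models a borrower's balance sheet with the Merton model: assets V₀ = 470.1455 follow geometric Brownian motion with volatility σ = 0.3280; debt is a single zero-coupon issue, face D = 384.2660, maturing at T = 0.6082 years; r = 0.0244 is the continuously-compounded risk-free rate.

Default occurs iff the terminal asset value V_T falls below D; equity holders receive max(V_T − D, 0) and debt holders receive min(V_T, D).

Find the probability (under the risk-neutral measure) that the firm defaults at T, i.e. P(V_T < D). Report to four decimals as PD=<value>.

d₁ = [ln(V₀/D) + (r + σ²/2)T] / (σ√T)
   = [ln(470.1455/384.2660) + (0.0244 + 0.5·0.3280²)·0.6082] / (0.3280·√0.6082)
   = [0.201707 + 0.047556] / 0.255798 = 0.974455
d₂ = d₁ − σ√T = 0.974455 − 0.255798 = 0.718657
risk-neutral PD = N(−d₂) = N(-0.718657) = 0.236176

PD=0.2362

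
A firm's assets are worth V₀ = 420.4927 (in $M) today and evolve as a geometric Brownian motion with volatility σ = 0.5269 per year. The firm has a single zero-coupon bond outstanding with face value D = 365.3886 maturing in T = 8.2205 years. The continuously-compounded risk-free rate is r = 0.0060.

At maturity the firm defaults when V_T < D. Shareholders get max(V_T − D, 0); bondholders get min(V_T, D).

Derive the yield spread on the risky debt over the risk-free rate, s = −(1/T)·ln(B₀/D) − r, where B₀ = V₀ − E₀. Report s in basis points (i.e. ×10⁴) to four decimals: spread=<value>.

spread=860.0027

d₁ = [ln(V₀/D) + (r + σ²/2)T] / (σ√T)
   = [ln(420.4927/365.3886) + (0.0060 + 0.5·0.5269²)·8.2205] / (0.5269·√8.2205)
   = [0.140466 + 1.190425] / 1.510697 = 0.880978
d₂ = d₁ − σ√T = 0.880978 − 1.510697 = -0.629719
N(d₁) = 0.810835,  N(d₂) = 0.264439,  e^(−rT) = 0.951874
E₀ = V₀·N(d₁) − D·e^(−rT)·N(d₂)
   = 420.4927·0.810835 − 365.3886·0.951874·0.264439 = 248.977276
B₀ = V₀ − E₀ = 420.4927 − 248.977276 = 171.515424
spread = −(1/T)·ln(B₀/D) − r = −(1/8.2205)·ln(171.515424/365.3886) − 0.0060 = 0.08600027
in basis points: 0.08600027 × 10⁴ = 860.0027 bp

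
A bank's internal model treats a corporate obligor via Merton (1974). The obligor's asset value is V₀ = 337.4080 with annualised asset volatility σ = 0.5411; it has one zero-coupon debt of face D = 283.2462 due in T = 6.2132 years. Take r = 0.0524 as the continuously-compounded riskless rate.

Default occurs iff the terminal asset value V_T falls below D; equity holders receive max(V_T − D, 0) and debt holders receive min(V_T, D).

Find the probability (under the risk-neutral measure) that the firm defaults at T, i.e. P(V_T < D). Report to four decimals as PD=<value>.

d₁ = [ln(V₀/D) + (r + σ²/2)T] / (σ√T)
   = [ln(337.4080/283.2462) + (0.0524 + 0.5·0.5411²)·6.2132] / (0.5411·√6.2132)
   = [0.174976 + 1.235151] / 1.348762 = 1.045498
d₂ = d₁ − σ√T = 1.045498 − 1.348762 = -0.303264
risk-neutral PD = N(−d₂) = N(0.303264) = 0.619156

PD=0.6192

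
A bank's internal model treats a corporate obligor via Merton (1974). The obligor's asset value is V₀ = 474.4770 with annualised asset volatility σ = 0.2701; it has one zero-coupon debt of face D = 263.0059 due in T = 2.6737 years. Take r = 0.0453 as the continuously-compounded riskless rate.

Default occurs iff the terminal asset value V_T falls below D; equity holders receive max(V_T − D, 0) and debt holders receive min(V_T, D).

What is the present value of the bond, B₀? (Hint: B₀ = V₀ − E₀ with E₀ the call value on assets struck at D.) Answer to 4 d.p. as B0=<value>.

d₁ = [ln(V₀/D) + (r + σ²/2)T] / (σ√T)
   = [ln(474.4770/263.0059) + (0.0453 + 0.5·0.2701²)·2.6737] / (0.2701·√2.6737)
   = [0.590037 + 0.218647] / 0.441653 = 1.831040
d₂ = d₁ − σ√T = 1.831040 − 0.441653 = 1.389387
N(d₁) = 0.966453,  N(d₂) = 0.917643,  e^(−rT) = 0.885929
E₀ = V₀·N(d₁) − D·e^(−rT)·N(d₂)
   = 474.4770·0.966453 − 263.0059·0.885929·0.917643 = 244.744736
B₀ = V₀ − E₀ = 474.4770 − 244.744736 = 229.732264

B0=229.7323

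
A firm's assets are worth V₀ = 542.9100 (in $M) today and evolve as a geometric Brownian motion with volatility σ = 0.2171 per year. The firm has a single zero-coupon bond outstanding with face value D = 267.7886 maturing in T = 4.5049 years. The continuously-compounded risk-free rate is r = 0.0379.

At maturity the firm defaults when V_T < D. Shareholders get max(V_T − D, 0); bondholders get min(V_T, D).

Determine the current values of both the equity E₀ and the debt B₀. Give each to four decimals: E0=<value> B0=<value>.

d₁ = [ln(V₀/D) + (r + σ²/2)T] / (σ√T)
   = [ln(542.9100/267.7886) + (0.0379 + 0.5·0.2171²)·4.5049] / (0.2171·√4.5049)
   = [0.706746 + 0.276899] / 0.460789 = 2.134695
d₂ = d₁ − σ√T = 2.134695 − 0.460789 = 1.673906
N(d₁) = 0.983607,  N(d₂) = 0.952925,  e^(−rT) = 0.843044
E₀ = V₀·N(d₁) − D·e^(−rT)·N(d₂)
   = 542.9100·0.983607 − 267.7886·0.843044·0.952925 = 318.879873
B₀ = V₀ − E₀ = 542.9100 − 318.879873 = 224.030127

E0=318.8799 B0=224.0301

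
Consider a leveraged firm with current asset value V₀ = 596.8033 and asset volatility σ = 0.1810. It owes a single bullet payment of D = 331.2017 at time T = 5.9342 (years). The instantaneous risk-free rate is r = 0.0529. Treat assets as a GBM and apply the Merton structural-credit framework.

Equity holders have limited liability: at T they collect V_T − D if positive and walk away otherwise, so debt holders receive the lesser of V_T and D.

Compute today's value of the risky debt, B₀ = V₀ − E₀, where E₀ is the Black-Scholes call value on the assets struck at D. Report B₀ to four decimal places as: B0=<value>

B0=240.7410

d₁ = [ln(V₀/D) + (r + σ²/2)T] / (σ√T)
   = [ln(596.8033/331.2017) + (0.0529 + 0.5·0.1810²)·5.9342] / (0.1810·√5.9342)
   = [0.588860 + 0.411124] / 0.440920 = 2.267950
d₂ = d₁ − σ√T = 2.267950 − 0.440920 = 1.827031
N(d₁) = 0.988334,  N(d₂) = 0.966152,  e^(−rT) = 0.730578
E₀ = V₀·N(d₁) − D·e^(−rT)·N(d₂)
   = 596.8033·0.988334 − 331.2017·0.730578·0.966152 = 356.062282
B₀ = V₀ − E₀ = 596.8033 − 356.062282 = 240.741018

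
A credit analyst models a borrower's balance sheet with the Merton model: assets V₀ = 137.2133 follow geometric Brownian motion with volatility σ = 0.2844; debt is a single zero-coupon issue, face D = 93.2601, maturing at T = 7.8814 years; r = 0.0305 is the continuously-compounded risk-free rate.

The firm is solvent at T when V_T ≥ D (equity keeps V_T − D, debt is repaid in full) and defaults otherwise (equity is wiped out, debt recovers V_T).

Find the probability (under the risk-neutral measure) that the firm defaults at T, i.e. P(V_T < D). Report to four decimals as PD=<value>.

d₁ = [ln(V₀/D) + (r + σ²/2)T] / (σ√T)
   = [ln(137.2133/93.2601) + (0.0305 + 0.5·0.2844²)·7.8814] / (0.2844·√7.8814)
   = [0.386144 + 0.559120] / 0.798420 = 1.183919
d₂ = d₁ − σ√T = 1.183919 − 0.798420 = 0.385499
risk-neutral PD = N(−d₂) = N(-0.385499) = 0.349934

PD=0.3499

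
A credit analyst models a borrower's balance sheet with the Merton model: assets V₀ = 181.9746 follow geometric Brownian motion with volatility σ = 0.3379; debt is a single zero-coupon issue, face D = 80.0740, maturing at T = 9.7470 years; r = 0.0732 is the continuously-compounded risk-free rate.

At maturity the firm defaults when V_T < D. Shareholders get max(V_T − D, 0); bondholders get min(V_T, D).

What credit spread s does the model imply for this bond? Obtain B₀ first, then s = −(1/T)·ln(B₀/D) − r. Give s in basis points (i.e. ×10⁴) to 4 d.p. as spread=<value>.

d₁ = [ln(V₀/D) + (r + σ²/2)T] / (σ√T)
   = [ln(181.9746/80.0740) + (0.0732 + 0.5·0.3379²)·9.7470] / (0.3379·√9.7470)
   = [0.820916 + 1.269919] / 1.054930 = 1.981966
d₂ = d₁ − σ√T = 1.981966 − 1.054930 = 0.927035
N(d₁) = 0.976258,  N(d₂) = 0.823046,  e^(−rT) = 0.489936
E₀ = V₀·N(d₁) − D·e^(−rT)·N(d₂)
   = 181.9746·0.976258 − 80.0740·0.489936·0.823046 = 145.365211
B₀ = V₀ − E₀ = 181.9746 − 145.365211 = 36.609389
spread = −(1/T)·ln(B₀/D) − r = −(1/9.7470)·ln(36.609389/80.0740) − 0.0732 = 0.00709614
in basis points: 0.00709614 × 10⁴ = 70.9614 bp

spread=70.9614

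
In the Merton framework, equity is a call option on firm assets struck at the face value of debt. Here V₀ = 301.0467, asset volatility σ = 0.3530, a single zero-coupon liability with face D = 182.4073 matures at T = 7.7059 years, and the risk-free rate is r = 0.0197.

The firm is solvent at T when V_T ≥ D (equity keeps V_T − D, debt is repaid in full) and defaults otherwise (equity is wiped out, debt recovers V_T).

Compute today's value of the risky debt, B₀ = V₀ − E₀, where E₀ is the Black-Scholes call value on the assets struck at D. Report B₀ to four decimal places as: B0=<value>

B0=126.5925

d₁ = [ln(V₀/D) + (r + σ²/2)T] / (σ√T)
   = [ln(301.0467/182.4073) + (0.0197 + 0.5·0.3530²)·7.7059] / (0.3530·√7.7059)
   = [0.501023 + 0.631918] / 0.979910 = 1.156169
d₂ = d₁ − σ√T = 1.156169 − 0.979910 = 0.176258
N(d₁) = 0.876194,  N(d₂) = 0.569954,  e^(−rT) = 0.859155
E₀ = V₀·N(d₁) − D·e^(−rT)·N(d₂)
   = 301.0467·0.876194 − 182.4073·0.859155·0.569954 = 174.454248
B₀ = V₀ − E₀ = 301.0467 − 174.454248 = 126.592452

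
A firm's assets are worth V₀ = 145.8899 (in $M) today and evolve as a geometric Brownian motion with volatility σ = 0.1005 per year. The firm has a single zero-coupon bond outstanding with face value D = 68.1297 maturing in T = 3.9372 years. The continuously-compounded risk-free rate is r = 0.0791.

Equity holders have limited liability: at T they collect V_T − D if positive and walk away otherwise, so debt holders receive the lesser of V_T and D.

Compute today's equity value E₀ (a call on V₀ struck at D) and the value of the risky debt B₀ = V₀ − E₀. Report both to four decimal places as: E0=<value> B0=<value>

d₁ = [ln(V₀/D) + (r + σ²/2)T] / (σ√T)
   = [ln(145.8899/68.1297) + (0.0791 + 0.5·0.1005²)·3.9372] / (0.1005·√3.9372)
   = [0.761439 + 0.331316] / 0.199416 = 5.479778
d₂ = d₁ − σ√T = 5.479778 − 0.199416 = 5.280362
N(d₁) = 1.000000,  N(d₂) = 1.000000,  e^(−rT) = 0.732397
E₀ = V₀·N(d₁) − D·e^(−rT)·N(d₂)
   = 145.8899·1.000000 − 68.1297·0.732397·1.000000 = 95.991910
B₀ = V₀ − E₀ = 145.8899 − 95.991910 = 49.897990

E0=95.9919 B0=49.8980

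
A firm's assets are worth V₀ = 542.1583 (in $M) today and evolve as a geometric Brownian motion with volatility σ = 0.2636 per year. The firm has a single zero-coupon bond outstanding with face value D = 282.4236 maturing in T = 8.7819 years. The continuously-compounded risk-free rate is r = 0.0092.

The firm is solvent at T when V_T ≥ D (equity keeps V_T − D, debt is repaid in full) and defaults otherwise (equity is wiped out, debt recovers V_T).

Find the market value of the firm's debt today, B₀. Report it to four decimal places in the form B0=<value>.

d₁ = [ln(V₀/D) + (r + σ²/2)T] / (σ√T)
   = [ln(542.1583/282.4236) + (0.0092 + 0.5·0.2636²)·8.7819] / (0.2636·√8.7819)
   = [0.652150 + 0.385898] / 0.781159 = 1.328856
d₂ = d₁ − σ√T = 1.328856 − 0.781159 = 0.547697
N(d₁) = 0.908052,  N(d₂) = 0.708050,  e^(−rT) = 0.922384
E₀ = V₀·N(d₁) − D·e^(−rT)·N(d₂)
   = 542.1583·0.908052 − 282.4236·0.922384·0.708050 = 307.858910
B₀ = V₀ − E₀ = 542.1583 − 307.858910 = 234.299390

B0=234.2994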